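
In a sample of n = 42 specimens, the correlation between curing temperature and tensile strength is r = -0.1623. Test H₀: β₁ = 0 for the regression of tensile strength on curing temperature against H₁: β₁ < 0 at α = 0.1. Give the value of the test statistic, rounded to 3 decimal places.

t = r·√(n − 2)/√(1 − r²) = -0.1623·√40/√0.973659 = -1.040.
df = n − 2 = 40.
One-sided p ≈ 0.1522, which is ≥ 0.1, so fail to reject H₀.
The data do not give significant evidence of a linear association between curing temperature and tensile strength.

t = -1.040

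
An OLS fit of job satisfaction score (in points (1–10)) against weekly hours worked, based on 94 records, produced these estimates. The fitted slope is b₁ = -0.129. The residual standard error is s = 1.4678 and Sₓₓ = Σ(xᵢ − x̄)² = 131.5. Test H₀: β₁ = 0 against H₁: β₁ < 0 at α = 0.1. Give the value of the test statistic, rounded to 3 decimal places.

SE(b₁) = s/√Sₓₓ = 1.4678/√131.5 = 0.127998.
t = -0.129 / 0.127998 = -1.008.
df = n − 2 = 92.
One-sided p ≈ 0.1581, which is ≥ 0.1, so fail to reject H₀.
The data do not give significant evidence that the true slope on weekly hours worked is negative.

t = -1.008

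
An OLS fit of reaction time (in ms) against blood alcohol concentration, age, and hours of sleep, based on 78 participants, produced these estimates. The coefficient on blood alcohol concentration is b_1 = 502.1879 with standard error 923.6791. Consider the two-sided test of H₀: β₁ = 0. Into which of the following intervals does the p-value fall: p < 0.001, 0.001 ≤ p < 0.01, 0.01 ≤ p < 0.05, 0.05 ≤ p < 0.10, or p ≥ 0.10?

p ≥ 0.10

t = 502.1879 / 923.6791 = 0.544.
df = n − k − 1 = 78 − 3 − 1 = 74.
Two-sided p = 2·P(T_{74} > |t|) ≈ 0.5883.
So p ≥ 0.10.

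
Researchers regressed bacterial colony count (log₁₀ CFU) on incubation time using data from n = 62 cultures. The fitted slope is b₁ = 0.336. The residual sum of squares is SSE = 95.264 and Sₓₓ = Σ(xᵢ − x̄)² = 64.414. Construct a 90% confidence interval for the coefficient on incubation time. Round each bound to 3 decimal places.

MSE = SSE/(n − 2) = 95.264/60 = 1.58773.
SE(b₁) = √(MSE/Sₓₓ) = √(1.58773/64.414) = 0.157.
df = n − 2 = 60.
t* = t_{0.05, 60} = 1.670649.
Margin = t* × SE = 1.670649 × 0.157 = 0.26229.
CI: 0.336 ± 0.26229 → (0.074, 0.598).
With 90% confidence, each one-unit increase in incubation time is associated with a change of between 0.074 and 0.598 log₁₀ CFU in bacterial colony count.

(0.074, 0.598)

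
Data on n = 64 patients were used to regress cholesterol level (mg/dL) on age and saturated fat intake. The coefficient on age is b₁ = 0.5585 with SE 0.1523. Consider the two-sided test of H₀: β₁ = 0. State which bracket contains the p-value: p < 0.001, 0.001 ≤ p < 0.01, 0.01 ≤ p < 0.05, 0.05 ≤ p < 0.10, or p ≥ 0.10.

p < 0.001

t = 0.5585 / 0.1523 = 3.667.
df = n − k − 1 = 64 − 2 − 1 = 61.
Two-sided p = 2·P(T_{61} > |t|) ≈ 0.0005.
So p < 0.001.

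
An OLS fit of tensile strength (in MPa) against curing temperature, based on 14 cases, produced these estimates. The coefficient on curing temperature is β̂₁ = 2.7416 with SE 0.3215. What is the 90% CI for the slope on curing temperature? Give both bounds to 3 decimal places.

(2.169, 3.315)

df = n − 2 = 14 − 2 = 12.
t* = t_{0.05, 12} = 1.782288.
Margin = t* × SE = 1.782288 × 0.3215 = 0.57301.
CI: 2.7416 ± 0.57301 → (2.169, 3.315).
With 90% confidence, each one-unit increase in curing temperature is associated with a change of between 2.169 and 3.315 MPa in tensile strength.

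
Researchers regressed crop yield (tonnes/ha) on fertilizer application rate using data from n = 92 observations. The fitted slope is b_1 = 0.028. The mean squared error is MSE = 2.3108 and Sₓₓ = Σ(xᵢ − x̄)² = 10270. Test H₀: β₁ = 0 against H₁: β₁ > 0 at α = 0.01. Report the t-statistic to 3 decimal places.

t = 1.867

SE(b_1) = √(MSE/Sₓₓ) = √(2.3108/10270) = 0.0150002.
t = 0.028 / 0.0150002 = 1.867.
df = n − 2 = 90.
One-sided p ≈ 0.0326, which is ≥ 0.01, so fail to reject H₀.
The data do not give significant evidence that the true slope on fertilizer application rate is positive.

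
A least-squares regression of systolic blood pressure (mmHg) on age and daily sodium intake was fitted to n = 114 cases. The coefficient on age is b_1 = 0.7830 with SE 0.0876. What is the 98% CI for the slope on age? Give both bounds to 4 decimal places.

df = n − k − 1 = 114 − 2 − 1 = 111.
t* = t_{0.01, 111} = 2.360412.
Margin = t* × SE = 2.360412 × 0.0876 = 0.206772.
CI: 0.7830 ± 0.206772 → (0.5762, 0.9898).
With 98% confidence, each one-unit increase in age is associated with a change of between 0.5762 and 0.9898 mmHg in systolic blood pressure, holding the other predictors fixed.

(0.5762, 0.9898)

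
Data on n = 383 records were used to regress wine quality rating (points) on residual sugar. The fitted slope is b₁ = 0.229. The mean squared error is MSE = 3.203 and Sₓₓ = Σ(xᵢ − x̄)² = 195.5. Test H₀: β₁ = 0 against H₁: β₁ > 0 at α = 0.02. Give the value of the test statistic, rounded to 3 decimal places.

SE(b₁) = √(MSE/Sₓₓ) = √(3.203/195.5) = 0.127999.
t = 0.229 / 0.127999 = 1.789.
df = n − 2 = 381.
One-sided p ≈ 0.0372, which is ≥ 0.02, so fail to reject H₀.
The data do not give significant evidence that the true slope on residual sugar is positive.

t = 1.789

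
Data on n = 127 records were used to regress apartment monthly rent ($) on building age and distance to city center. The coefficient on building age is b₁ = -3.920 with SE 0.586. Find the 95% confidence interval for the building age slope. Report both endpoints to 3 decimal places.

df = n − k − 1 = 127 − 2 − 1 = 124.
t* = t_{0.025, 124} = 1.97928.
Margin = t* × SE = 1.97928 × 0.586 = 1.15986.
CI: -3.920 ± 1.15986 → (-5.080, -2.760).
With 95% confidence, each one-unit increase in building age is associated with a change of between -5.080 and -2.760 $ in apartment monthly rent, holding the other predictors fixed.

(-5.080, -2.760)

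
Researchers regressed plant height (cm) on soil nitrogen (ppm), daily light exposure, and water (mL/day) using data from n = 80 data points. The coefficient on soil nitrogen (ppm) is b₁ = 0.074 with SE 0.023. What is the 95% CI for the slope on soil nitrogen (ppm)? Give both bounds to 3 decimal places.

(0.028, 0.120)

df = n − k − 1 = 80 − 3 − 1 = 76.
t* = t_{0.025, 76} = 1.991673.
Margin = t* × SE = 1.991673 × 0.023 = 0.04581.
CI: 0.074 ± 0.04581 → (0.028, 0.120).
With 95% confidence, each one-unit increase in soil nitrogen (ppm) is associated with a change of between 0.028 and 0.120 cm in plant height, holding the other predictors fixed.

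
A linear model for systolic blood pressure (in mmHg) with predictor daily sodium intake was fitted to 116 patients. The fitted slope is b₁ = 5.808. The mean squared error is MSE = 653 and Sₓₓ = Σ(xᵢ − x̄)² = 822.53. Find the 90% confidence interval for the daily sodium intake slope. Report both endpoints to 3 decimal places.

(4.330, 7.286)

SE(b₁) = √(MSE/Sₓₓ) = √(653/822.53) = 0.891006.
df = n − 2 = 114.
t* = t_{0.05, 114} = 1.65833.
Margin = t* × SE = 1.65833 × 0.891006 = 1.47758.
CI: 5.808 ± 1.47758 → (4.330, 7.286).
With 90% confidence, each one-unit increase in daily sodium intake is associated with a change of between 4.330 and 7.286 mmHg in systolic blood pressure.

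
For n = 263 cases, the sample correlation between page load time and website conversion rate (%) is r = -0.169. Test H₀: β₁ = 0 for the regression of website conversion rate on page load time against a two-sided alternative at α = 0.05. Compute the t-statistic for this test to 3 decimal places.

t = r·√(n − 2)/√(1 − r²) = -0.169·√261/√0.971439 = -2.770.
df = n − 2 = 261.
Two-sided p ≈ 0.0060, which is < 0.05, so reject H₀.
There is evidence of a linear association between page load time and website conversion rate.

t = -2.770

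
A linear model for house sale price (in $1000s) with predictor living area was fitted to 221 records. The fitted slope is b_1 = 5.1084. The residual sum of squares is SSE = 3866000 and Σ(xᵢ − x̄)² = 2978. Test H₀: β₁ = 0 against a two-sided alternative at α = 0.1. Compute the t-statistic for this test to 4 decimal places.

MSE = SSE/(n − 2) = 3866000/219 = 17653.
SE(b_1) = √(MSE/Sₓₓ) = √(17653/2978) = 2.43471.
t = 5.1084 / 2.43471 = 2.0982.
df = n − 2 = 219.
Two-sided p ≈ 0.0370, which is < 0.1, so reject H₀.
There is evidence that living area is associated with house sale price.

t = 2.0982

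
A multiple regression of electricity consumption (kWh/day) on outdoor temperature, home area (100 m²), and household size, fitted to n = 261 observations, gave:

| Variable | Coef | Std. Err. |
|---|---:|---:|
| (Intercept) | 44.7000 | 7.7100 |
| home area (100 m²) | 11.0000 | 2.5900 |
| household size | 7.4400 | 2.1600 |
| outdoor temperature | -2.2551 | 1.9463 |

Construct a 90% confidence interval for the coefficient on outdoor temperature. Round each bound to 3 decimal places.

(-5.468, 0.958)

Read off: b = -2.2551, SE = 1.9463 for outdoor temperature.
df = n − k − 1 = 261 − 3 − 1 = 257.
t* = t_{0.05, 257} = 1.650804.
Margin = t* × SE = 1.650804 × 1.9463 = 3.21296.
CI: -2.2551 ± 3.21296 → (-5.468, 0.958).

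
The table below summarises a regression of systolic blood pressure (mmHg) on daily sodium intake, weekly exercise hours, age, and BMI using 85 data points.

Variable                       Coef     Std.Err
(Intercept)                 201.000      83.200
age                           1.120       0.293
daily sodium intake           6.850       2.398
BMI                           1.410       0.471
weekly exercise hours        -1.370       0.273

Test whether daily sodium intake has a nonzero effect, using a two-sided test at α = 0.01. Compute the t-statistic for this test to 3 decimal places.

Read off: b = 6.850, SE = 2.398 for daily sodium intake.
H₀: β₁ = 0 vs H₁: β₁ ≠ 0.
t = 6.850 / 2.398 = 2.857.
df = n − k − 1 = 85 − 4 − 1 = 80.
Two-sided p ≈ 0.0055, which is < 0.01, so reject H₀.
There is evidence that daily sodium intake is associated with systolic blood pressure, holding the other predictors fixed.

t = 2.857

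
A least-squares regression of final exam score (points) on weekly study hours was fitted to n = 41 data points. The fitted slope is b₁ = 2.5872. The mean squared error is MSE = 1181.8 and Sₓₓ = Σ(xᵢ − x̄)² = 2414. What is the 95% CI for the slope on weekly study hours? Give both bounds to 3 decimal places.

SE(b₁) = √(MSE/Sₓₓ) = √(1181.8/2414) = 0.699686.
df = n − 2 = 39.
t* = t_{0.025, 39} = 2.022691.
Margin = t* × SE = 2.022691 × 0.699686 = 1.41525.
CI: 2.5872 ± 1.41525 → (1.172, 4.002).
With 95% confidence, each one-unit increase in weekly study hours is associated with a change of between 1.172 and 4.002 points in final exam score.

(1.172, 4.002)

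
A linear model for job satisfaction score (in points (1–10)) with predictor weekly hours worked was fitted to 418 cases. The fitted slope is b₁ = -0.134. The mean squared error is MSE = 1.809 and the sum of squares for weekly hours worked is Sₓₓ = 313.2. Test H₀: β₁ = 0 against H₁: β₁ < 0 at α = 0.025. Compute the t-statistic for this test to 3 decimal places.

t = -1.763

SE(b₁) = √(MSE/Sₓₓ) = √(1.809/313.2) = 0.0759991.
t = -0.134 / 0.0759991 = -1.763.
df = n − 2 = 416.
One-sided p ≈ 0.0393, which is ≥ 0.025, so fail to reject H₀.
The data do not give significant evidence that the true slope on weekly hours worked is negative.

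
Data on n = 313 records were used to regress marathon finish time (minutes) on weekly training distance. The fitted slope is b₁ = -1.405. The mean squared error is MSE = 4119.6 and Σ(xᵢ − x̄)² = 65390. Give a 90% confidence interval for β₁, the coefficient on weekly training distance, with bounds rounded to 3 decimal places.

SE(b₁) = √(MSE/Sₓₓ) = √(4119.6/65390) = 0.250999.
df = n − 2 = 311.
t* = t_{0.05, 311} = 1.649768.
Margin = t* × SE = 1.649768 × 0.250999 = 0.41409.
CI: -1.405 ± 0.41409 → (-1.819, -0.991).
With 90% confidence, each one-unit increase in weekly training distance is associated with a change of between -1.819 and -0.991 minutes in marathon finish time.

(-1.819, -0.991)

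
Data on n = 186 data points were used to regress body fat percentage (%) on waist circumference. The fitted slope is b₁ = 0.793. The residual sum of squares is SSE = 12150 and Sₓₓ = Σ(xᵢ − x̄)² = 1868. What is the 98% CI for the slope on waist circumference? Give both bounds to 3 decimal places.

MSE = SSE/(n − 2) = 12150/184 = 66.0326.
SE(b₁) = √(MSE/Sₓₓ) = √(66.0326/1868) = 0.188014.
df = n − 2 = 184.
t* = t_{0.01, 184} = 2.346785.
Margin = t* × SE = 2.346785 × 0.188014 = 0.44123.
CI: 0.793 ± 0.44123 → (0.352, 1.234).
With 98% confidence, each one-unit increase in waist circumference is associated with a change of between 0.352 and 1.234 % in body fat percentage.

(0.352, 1.234)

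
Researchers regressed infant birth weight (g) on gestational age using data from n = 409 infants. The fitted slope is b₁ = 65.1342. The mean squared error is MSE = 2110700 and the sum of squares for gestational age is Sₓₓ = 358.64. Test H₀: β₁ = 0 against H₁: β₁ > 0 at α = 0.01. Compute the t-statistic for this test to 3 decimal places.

SE(b₁) = √(MSE/Sₓₓ) = √(2.1107e+06/358.64) = 76.7156.
t = 65.1342 / 76.7156 = 0.849.
df = n − 2 = 407.
One-sided p ≈ 0.1982, which is ≥ 0.01, so fail to reject H₀.
The data do not give significant evidence that the true slope on gestational age is positive.

t = 0.849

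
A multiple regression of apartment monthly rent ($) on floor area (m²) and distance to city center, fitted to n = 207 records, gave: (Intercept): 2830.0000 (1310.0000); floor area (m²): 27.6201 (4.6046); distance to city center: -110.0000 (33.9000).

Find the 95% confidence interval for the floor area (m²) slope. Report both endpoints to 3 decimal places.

(18.541, 36.699)

Read off: b = 27.6201, SE = 4.6046 for floor area (m²).
df = n − k − 1 = 207 − 2 − 1 = 204.
t* = t_{0.025, 204} = 1.971661.
Margin = t* × SE = 1.971661 × 4.6046 = 9.07871.
CI: 27.6201 ± 9.07871 → (18.541, 36.699).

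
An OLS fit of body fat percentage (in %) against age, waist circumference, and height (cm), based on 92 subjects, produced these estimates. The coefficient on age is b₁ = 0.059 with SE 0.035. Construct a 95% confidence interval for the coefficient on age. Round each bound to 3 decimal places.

df = n − k − 1 = 92 − 3 − 1 = 88.
t* = t_{0.025, 88} = 1.98729.
Margin = t* × SE = 1.98729 × 0.035 = 0.06956.
CI: 0.059 ± 0.06956 → (-0.011, 0.129).
With 95% confidence, each one-unit increase in age is associated with a change of between -0.011 and 0.129 % in body fat percentage, holding the other predictors fixed.

(-0.011, 0.129)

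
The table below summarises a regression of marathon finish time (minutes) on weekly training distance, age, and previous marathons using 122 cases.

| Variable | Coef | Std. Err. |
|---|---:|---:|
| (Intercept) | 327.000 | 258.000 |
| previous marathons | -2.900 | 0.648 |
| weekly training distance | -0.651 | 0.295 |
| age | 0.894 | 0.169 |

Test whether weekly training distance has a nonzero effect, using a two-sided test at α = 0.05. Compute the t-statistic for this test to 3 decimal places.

Read off: b = -0.651, SE = 0.295 for weekly training distance.
H₀: β₁ = 0 vs H₁: β₁ ≠ 0.
t = -0.651 / 0.295 = -2.207.
df = n − k − 1 = 122 − 3 − 1 = 118.
Two-sided p ≈ 0.0293, which is < 0.05, so reject H₀.
There is evidence that weekly training distance is associated with marathon finish time, holding the other predictors fixed.

t = -2.207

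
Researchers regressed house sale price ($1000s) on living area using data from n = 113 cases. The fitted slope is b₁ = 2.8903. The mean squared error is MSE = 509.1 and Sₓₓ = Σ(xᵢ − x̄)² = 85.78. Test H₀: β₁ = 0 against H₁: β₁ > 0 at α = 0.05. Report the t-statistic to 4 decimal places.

t = 1.1864

SE(b₁) = √(MSE/Sₓₓ) = √(509.1/85.78) = 2.43618.
t = 2.8903 / 2.43618 = 1.1864.
df = n − 2 = 111.
One-sided p ≈ 0.1190, which is ≥ 0.05, so fail to reject H₀.
The data do not give significant evidence that the true slope on living area is positive.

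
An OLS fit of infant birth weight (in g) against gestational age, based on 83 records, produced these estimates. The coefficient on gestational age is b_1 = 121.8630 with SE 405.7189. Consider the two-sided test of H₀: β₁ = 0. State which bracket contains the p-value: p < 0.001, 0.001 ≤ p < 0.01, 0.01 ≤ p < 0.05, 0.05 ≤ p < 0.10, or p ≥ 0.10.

p ≥ 0.10

t = 121.8630 / 405.7189 = 0.300.
df = n − 2 = 83 − 2 = 81.
Two-sided p = 2·P(T_{81} > |t|) ≈ 0.7647.
So p ≥ 0.10.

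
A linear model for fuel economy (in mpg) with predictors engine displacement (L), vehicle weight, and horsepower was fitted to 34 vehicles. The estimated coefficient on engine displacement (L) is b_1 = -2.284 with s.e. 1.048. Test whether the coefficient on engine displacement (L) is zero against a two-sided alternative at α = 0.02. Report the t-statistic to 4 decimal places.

t = -2.1794

H₀: β₁ = 0 vs H₁: β₁ ≠ 0.
t = (b_1 − β₁⁰)/SE = -2.284 / 1.048 = -2.1794.
df = n − k − 1 = 34 − 3 − 1 = 30.
Two-sided p ≈ 0.0373, which is ≥ 0.02, so fail to reject H₀.
The data do not give significant evidence of an association between engine displacement (L) and fuel economy, after adjusting for the other predictors.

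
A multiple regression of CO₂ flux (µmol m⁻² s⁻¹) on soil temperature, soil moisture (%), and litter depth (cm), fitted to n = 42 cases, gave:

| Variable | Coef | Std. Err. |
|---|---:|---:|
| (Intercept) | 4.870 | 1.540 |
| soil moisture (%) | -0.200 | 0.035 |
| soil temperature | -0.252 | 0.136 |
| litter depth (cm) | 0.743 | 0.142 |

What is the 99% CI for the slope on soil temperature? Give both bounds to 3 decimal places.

Read off: b = -0.252, SE = 0.136 for soil temperature.
df = n − k − 1 = 42 − 3 − 1 = 38.
t* = t_{0.005, 38} = 2.711558.
Margin = t* × SE = 2.711558 × 0.136 = 0.36877.
CI: -0.252 ± 0.36877 → (-0.621, 0.117).

(-0.621, 0.117)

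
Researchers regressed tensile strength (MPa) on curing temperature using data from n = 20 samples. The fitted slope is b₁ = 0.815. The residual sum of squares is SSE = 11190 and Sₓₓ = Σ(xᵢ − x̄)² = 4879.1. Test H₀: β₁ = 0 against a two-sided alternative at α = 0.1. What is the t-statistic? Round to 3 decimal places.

t = 2.283

MSE = SSE/(n − 2) = 11190/18 = 621.667.
SE(b₁) = √(MSE/Sₓₓ) = √(621.667/4879.1) = 0.356951.
t = 0.815 / 0.356951 = 2.283.
df = n − 2 = 18.
Two-sided p ≈ 0.0348, which is < 0.1, so reject H₀.
There is evidence that curing temperature is associated with tensile strength.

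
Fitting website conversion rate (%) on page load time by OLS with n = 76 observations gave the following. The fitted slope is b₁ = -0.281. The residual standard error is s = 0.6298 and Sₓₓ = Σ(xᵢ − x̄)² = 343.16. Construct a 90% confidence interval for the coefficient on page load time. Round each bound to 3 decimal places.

(-0.338, -0.224)

SE(b₁) = s/√Sₓₓ = 0.6298/√343.16 = 0.0339981.
df = n − 2 = 74.
t* = t_{0.05, 74} = 1.665707.
Margin = t* × SE = 1.665707 × 0.0339981 = 0.05663.
CI: -0.281 ± 0.05663 → (-0.338, -0.224).
With 90% confidence, each one-unit increase in page load time is associated with a change of between -0.338 and -0.224 % in website conversion rate.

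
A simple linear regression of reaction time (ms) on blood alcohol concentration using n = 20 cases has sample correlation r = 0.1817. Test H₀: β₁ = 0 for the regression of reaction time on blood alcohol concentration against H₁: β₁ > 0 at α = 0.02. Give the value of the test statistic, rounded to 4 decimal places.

t = 0.7839

t = r·√(n − 2)/√(1 − r²) = 0.1817·√18/√0.966985 = 0.7839.
df = n − 2 = 18.
One-sided p ≈ 0.2216, which is ≥ 0.02, so fail to reject H₀.
The data do not give significant evidence of a linear association between blood alcohol concentration and reaction time.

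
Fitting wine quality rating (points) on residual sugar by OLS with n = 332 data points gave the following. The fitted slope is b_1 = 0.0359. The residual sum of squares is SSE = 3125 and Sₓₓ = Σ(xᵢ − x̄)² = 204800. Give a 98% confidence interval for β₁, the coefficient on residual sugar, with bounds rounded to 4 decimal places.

MSE = SSE/(n − 2) = 3125/330 = 9.4697.
SE(b_1) = √(MSE/Sₓₓ) = √(9.4697/204800) = 0.00679991.
df = n − 2 = 330.
t* = t_{0.01, 330} = 2.337701.
Margin = t* × SE = 2.337701 × 0.00679991 = 0.015896.
CI: 0.0359 ± 0.015896 → (0.0200, 0.0518).
With 98% confidence, each one-unit increase in residual sugar is associated with a change of between 0.0200 and 0.0518 points in wine quality rating.

(0.0200, 0.0518)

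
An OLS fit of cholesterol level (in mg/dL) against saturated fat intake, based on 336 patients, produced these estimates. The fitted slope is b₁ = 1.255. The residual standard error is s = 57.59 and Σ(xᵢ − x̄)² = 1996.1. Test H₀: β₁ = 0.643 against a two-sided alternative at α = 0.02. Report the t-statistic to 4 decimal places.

t = 0.4748

SE(b₁) = s/√Sₓₓ = 57.59/√1996.1 = 1.28901.
t = (1.255 − 0.643) / 1.28901 = 0.4748.
df = n − 2 = 334.
Two-sided p ≈ 0.6353, which is ≥ 0.02, so fail to reject H₀.
The data are consistent with a true slope of 0.643 mg/dL per unit of saturated fat intake.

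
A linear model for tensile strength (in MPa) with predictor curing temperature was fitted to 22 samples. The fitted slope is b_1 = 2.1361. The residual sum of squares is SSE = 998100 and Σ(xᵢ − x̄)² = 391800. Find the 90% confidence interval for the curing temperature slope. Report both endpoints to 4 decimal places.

(1.5206, 2.7516)

MSE = SSE/(n − 2) = 998100/20 = 49905.
SE(b_1) = √(MSE/Sₓₓ) = √(49905/391800) = 0.356894.
df = n − 2 = 20.
t* = t_{0.05, 20} = 1.724718.
Margin = t* × SE = 1.724718 × 0.356894 = 0.615542.
CI: 2.1361 ± 0.615542 → (1.5206, 2.7516).
With 90% confidence, each one-unit increase in curing temperature is associated with a change of between 1.5206 and 2.7516 MPa in tensile strength.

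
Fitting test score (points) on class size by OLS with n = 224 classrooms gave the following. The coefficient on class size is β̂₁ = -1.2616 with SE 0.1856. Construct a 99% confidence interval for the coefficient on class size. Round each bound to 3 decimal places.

(-1.744, -0.779)

df = n − 2 = 224 − 2 = 222.
t* = t_{0.005, 222} = 2.598156.
Margin = t* × SE = 2.598156 × 0.1856 = 0.48222.
CI: -1.2616 ± 0.48222 → (-1.744, -0.779).
With 99% confidence, each one-unit increase in class size is associated with a change of between -1.744 and -0.779 points in test score.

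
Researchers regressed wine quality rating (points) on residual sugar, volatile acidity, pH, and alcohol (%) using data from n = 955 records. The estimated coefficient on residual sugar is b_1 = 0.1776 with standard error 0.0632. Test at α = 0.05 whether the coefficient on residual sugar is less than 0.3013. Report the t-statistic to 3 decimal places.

H₀: β₁ = 0.3013 vs H₁: β₁ < 0.3013.
t = (b_1 − β₁⁰)/SE = (0.1776 − 0.3013) / 0.0632 = -1.957.
df = n − k − 1 = 955 − 4 − 1 = 950.
One-sided p ≈ 0.0253, which is < 0.05, so reject H₀.
There is evidence that the true slope on residual sugar is below 0.3013 points per unit, holding the other predictors fixed.

t = -1.957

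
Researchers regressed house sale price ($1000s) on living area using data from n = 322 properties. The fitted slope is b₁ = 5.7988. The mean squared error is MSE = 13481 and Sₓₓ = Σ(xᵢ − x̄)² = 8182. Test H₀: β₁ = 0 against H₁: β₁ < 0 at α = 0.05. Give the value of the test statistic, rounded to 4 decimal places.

t = 4.5176

SE(b₁) = √(MSE/Sₓₓ) = √(13481/8182) = 1.2836.
t = 5.7988 / 1.2836 = 4.5176.
df = n − 2 = 320.
One-sided p ≈ 1.0000, which is ≥ 0.05, so fail to reject H₀.
The data do not give significant evidence that the true slope on living area is negative.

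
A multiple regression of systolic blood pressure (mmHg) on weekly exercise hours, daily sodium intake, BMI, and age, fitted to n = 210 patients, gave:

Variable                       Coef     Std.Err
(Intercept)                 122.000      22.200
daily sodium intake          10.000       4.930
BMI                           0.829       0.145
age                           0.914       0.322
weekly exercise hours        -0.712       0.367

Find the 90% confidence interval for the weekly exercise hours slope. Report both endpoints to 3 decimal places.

(-1.318, -0.106)

Read off: b = -0.712, SE = 0.367 for weekly exercise hours.
df = n − k − 1 = 210 − 4 − 1 = 205.
t* = t_{0.05, 205} = 1.652321.
Margin = t* × SE = 1.652321 × 0.367 = 0.60640.
CI: -0.712 ± 0.60640 → (-1.318, -0.106).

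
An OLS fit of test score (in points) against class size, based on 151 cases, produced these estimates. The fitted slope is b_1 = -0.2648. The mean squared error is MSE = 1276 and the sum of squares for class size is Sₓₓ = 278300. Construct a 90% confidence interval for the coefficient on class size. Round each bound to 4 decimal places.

(-0.3769, -0.1527)

SE(b_1) = √(MSE/Sₓₓ) = √(1276/278300) = 0.0677125.
df = n − 2 = 149.
t* = t_{0.05, 149} = 1.655145.
Margin = t* × SE = 1.655145 × 0.0677125 = 0.112074.
CI: -0.2648 ± 0.112074 → (-0.3769, -0.1527).
With 90% confidence, each one-unit increase in class size is associated with a change of between -0.3769 and -0.1527 points in test score.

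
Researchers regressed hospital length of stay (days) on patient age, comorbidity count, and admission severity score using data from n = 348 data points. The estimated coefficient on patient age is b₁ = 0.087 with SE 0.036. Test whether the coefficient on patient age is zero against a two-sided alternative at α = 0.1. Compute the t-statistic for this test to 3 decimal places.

H₀: β₁ = 0 vs H₁: β₁ ≠ 0.
t = (b₁ − β₁⁰)/SE = 0.087 / 0.036 = 2.417.
df = n − k − 1 = 348 − 3 − 1 = 344.
Two-sided p ≈ 0.0162, which is < 0.1, so reject H₀.
There is evidence that patient age is associated with hospital length of stay, holding the other predictors fixed.

t = 2.417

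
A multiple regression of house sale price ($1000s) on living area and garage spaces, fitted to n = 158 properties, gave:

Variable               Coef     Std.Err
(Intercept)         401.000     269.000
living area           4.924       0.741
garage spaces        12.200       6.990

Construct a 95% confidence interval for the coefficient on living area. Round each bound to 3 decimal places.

(3.460, 6.388)

Read off: b = 4.924, SE = 0.741 for living area.
df = n − k − 1 = 158 − 2 − 1 = 155.
t* = t_{0.025, 155} = 1.975387.
Margin = t* × SE = 1.975387 × 0.741 = 1.46376.
CI: 4.924 ± 1.46376 → (3.460, 6.388).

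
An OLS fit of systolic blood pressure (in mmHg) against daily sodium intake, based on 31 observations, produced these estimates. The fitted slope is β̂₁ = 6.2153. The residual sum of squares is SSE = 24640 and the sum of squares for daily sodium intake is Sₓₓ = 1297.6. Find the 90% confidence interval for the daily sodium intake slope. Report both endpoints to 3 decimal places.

MSE = SSE/(n − 2) = 24640/29 = 849.655.
SE(β̂₁) = √(MSE/Sₓₓ) = √(849.655/1297.6) = 0.809191.
df = n − 2 = 29.
t* = t_{0.05, 29} = 1.699127.
Margin = t* × SE = 1.699127 × 0.809191 = 1.37492.
CI: 6.2153 ± 1.37492 → (4.840, 7.590).
With 90% confidence, each one-unit increase in daily sodium intake is associated with a change of between 4.840 and 7.590 mmHg in systolic blood pressure.

(4.840, 7.590)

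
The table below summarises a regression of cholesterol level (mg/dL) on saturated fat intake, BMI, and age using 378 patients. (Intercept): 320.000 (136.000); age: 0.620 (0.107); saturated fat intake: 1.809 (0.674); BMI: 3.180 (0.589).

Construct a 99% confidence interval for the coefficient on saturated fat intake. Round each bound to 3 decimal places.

Read off: b = 1.809, SE = 0.674 for saturated fat intake.
df = n − k − 1 = 378 − 3 − 1 = 374.
t* = t_{0.005, 374} = 2.589039.
Margin = t* × SE = 2.589039 × 0.674 = 1.74501.
CI: 1.809 ± 1.74501 → (0.064, 3.554).

(0.064, 3.554)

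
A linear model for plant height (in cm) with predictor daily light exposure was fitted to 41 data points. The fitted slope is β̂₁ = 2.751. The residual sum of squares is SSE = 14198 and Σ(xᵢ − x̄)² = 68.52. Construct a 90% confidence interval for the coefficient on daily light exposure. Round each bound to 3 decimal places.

MSE = SSE/(n − 2) = 14198/39 = 364.051.
SE(β̂₁) = √(MSE/Sₓₓ) = √(364.051/68.52) = 2.30501.
df = n − 2 = 39.
t* = t_{0.05, 39} = 1.684875.
Margin = t* × SE = 1.684875 × 2.30501 = 3.88365.
CI: 2.751 ± 3.88365 → (-1.133, 6.635).
With 90% confidence, each one-unit increase in daily light exposure is associated with a change of between -1.133 and 6.635 cm in plant height.

(-1.133, 6.635)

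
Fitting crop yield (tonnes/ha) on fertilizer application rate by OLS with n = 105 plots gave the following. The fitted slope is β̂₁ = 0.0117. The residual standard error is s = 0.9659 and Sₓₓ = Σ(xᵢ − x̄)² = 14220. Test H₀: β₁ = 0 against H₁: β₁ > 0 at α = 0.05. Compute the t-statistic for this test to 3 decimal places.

SE(β̂₁) = s/√Sₓₓ = 0.9659/√14220 = 0.00809995.
t = 0.0117 / 0.00809995 = 1.444.
df = n − 2 = 103.
One-sided p ≈ 0.0758, which is ≥ 0.05, so fail to reject H₀.
The data do not give significant evidence that the true slope on fertilizer application rate is positive.

t = 1.444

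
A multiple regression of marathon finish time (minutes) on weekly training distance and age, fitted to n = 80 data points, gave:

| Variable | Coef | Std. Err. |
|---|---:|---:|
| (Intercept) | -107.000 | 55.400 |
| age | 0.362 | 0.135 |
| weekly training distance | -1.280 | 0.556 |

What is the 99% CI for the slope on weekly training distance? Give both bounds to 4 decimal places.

Read off: b = -1.280, SE = 0.556 for weekly training distance.
df = n − k − 1 = 80 − 2 − 1 = 77.
t* = t_{0.005, 77} = 2.641198.
Margin = t* × SE = 2.641198 × 0.556 = 1.468506.
CI: -1.280 ± 1.468506 → (-2.7485, 0.1885).

(-2.7485, 0.1885)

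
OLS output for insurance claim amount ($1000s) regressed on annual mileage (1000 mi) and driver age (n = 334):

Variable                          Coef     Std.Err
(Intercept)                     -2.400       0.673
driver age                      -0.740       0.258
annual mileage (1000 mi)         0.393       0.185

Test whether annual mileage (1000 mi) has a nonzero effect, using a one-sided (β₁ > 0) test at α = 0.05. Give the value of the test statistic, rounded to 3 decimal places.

Read off: b = 0.393, SE = 0.185 for annual mileage (1000 mi).
H₀: β₁ = 0 vs H₁: β₁ > 0.
t = 0.393 / 0.185 = 2.124.
df = n − k − 1 = 334 − 2 − 1 = 331.
One-sided p ≈ 0.0172, which is < 0.05, so reject H₀.
There is evidence that the true slope on annual mileage (1000 mi) is positive, holding the other predictors fixed.

t = 2.124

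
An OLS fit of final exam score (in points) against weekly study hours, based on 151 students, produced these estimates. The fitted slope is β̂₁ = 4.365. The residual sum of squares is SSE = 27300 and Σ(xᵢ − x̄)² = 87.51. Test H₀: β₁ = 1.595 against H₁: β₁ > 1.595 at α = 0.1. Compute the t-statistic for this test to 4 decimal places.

t = 1.9143

MSE = SSE/(n − 2) = 27300/149 = 183.221.
SE(β̂₁) = √(MSE/Sₓₓ) = √(183.221/87.51) = 1.44697.
t = (4.365 − 1.595) / 1.44697 = 1.9143.
df = n − 2 = 149.
One-sided p ≈ 0.0287, which is < 0.1, so reject H₀.
There is evidence that the true slope on weekly study hours exceeds 1.595 points per unit.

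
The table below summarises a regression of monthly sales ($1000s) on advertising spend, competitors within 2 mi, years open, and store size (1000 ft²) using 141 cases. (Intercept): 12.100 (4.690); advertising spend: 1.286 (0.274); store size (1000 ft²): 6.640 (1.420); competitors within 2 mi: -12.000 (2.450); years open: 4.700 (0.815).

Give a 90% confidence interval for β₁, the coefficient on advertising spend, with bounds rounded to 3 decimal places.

(0.832, 1.740)

Read off: b = 1.286, SE = 0.274 for advertising spend.
df = n − k − 1 = 141 − 4 − 1 = 136.
t* = t_{0.05, 136} = 1.656135.
Margin = t* × SE = 1.656135 × 0.274 = 0.45378.
CI: 1.286 ± 0.45378 → (0.832, 1.740).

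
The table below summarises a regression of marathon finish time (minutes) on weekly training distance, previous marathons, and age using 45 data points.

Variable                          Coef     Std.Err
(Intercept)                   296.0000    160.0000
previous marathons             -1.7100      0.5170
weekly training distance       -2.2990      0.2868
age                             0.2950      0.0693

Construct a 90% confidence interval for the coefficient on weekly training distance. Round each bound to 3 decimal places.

Read off: b = -2.2990, SE = 0.2868 for weekly training distance.
df = n − k − 1 = 45 − 3 − 1 = 41.
t* = t_{0.05, 41} = 1.682878.
Margin = t* × SE = 1.682878 × 0.2868 = 0.48265.
CI: -2.2990 ± 0.48265 → (-2.782, -1.816).

(-2.782, -1.816)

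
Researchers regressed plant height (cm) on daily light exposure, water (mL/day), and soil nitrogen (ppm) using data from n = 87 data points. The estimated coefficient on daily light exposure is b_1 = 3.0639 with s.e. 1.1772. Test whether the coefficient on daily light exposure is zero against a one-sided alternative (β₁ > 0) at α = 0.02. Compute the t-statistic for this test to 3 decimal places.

t = 2.603

H₀: β₁ = 0 vs H₁: β₁ > 0.
t = (b_1 − β₁⁰)/SE = 3.0639 / 1.1772 = 2.603.
df = n − k − 1 = 87 − 3 − 1 = 83.
One-sided p ≈ 0.0055, which is < 0.02, so reject H₀.
There is evidence that the true slope on daily light exposure is positive, holding the other predictors fixed.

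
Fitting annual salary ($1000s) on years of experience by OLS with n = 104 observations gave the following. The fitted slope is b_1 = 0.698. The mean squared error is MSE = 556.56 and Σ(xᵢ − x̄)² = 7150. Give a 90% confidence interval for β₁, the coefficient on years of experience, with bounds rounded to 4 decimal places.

(0.2349, 1.1611)

SE(b_1) = √(MSE/Sₓₓ) = √(556.56/7150) = 0.278999.
df = n − 2 = 102.
t* = t_{0.05, 102} = 1.65993.
Margin = t* × SE = 1.65993 × 0.278999 = 0.463119.
CI: 0.698 ± 0.463119 → (0.2349, 1.1611).
With 90% confidence, each one-unit increase in years of experience is associated with a change of between 0.2349 and 1.1611 $1000s in annual salary.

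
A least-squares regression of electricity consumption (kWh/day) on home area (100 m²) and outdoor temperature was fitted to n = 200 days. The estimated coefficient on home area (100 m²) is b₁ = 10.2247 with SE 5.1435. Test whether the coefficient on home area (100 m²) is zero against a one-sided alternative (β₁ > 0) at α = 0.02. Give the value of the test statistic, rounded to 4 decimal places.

H₀: β₁ = 0 vs H₁: β₁ > 0.
t = (b₁ − β₁⁰)/SE = 10.2247 / 5.1435 = 1.9879.
df = n − k − 1 = 200 − 2 − 1 = 197.
One-sided p ≈ 0.0241, which is ≥ 0.02, so fail to reject H₀.
The data do not give significant evidence that the true slope on home area (100 m²) is positive, holding the other predictors fixed.

t = 1.9879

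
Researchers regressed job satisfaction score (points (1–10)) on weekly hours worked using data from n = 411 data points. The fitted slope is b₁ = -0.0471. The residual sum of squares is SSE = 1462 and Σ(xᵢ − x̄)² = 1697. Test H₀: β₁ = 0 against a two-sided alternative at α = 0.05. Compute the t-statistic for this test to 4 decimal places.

t = -1.0262

MSE = SSE/(n − 2) = 1462/409 = 3.57457.
SE(b₁) = √(MSE/Sₓₓ) = √(3.57457/1697) = 0.0458956.
t = -0.0471 / 0.0458956 = -1.0262.
df = n − 2 = 409.
Two-sided p ≈ 0.3054, which is ≥ 0.05, so fail to reject H₀.
The data do not give significant evidence of an association between weekly hours worked and job satisfaction score.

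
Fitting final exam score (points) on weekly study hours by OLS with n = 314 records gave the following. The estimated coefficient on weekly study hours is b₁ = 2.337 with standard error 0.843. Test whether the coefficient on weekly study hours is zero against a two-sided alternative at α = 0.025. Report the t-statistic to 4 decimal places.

t = 2.7722

H₀: β₁ = 0 vs H₁: β₁ ≠ 0.
t = (b₁ − β₁⁰)/SE = 2.337 / 0.843 = 2.7722.
df = n − 2 = 314 − 2 = 312.
Two-sided p ≈ 0.0059, which is < 0.025, so reject H₀.
There is evidence that weekly study hours is associated with final exam score.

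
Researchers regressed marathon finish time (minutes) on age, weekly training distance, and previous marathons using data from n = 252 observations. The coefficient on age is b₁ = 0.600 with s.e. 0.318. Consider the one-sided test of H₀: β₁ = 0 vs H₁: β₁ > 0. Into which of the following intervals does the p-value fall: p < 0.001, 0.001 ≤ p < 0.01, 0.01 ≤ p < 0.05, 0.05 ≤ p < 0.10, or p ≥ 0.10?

t = 0.600 / 0.318 = 1.887.
df = n − k − 1 = 252 − 3 − 1 = 248.
One-sided p = P(T_{248} > t) ≈ 0.0302.
So 0.01 ≤ p < 0.05.

0.01 ≤ p < 0.05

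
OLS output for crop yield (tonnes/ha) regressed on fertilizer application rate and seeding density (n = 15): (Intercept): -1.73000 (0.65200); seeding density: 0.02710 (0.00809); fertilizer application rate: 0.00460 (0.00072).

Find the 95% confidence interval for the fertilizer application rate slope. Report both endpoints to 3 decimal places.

Read off: b = 0.00460, SE = 0.00072 for fertilizer application rate.
df = n − k − 1 = 15 − 2 − 1 = 12.
t* = t_{0.025, 12} = 2.178813.
Margin = t* × SE = 2.178813 × 0.00072 = 0.00157.
CI: 0.00460 ± 0.00157 → (0.003, 0.006).

(0.003, 0.006)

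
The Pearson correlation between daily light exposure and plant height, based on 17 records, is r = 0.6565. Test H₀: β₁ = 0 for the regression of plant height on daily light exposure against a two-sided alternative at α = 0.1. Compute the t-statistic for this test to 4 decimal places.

t = 3.3707

t = r·√(n − 2)/√(1 − r²) = 0.6565·√15/√0.569008 = 3.3707.
df = n − 2 = 15.
Two-sided p ≈ 0.0042, which is < 0.1, so reject H₀.
There is evidence of a linear association between daily light exposure and plant height.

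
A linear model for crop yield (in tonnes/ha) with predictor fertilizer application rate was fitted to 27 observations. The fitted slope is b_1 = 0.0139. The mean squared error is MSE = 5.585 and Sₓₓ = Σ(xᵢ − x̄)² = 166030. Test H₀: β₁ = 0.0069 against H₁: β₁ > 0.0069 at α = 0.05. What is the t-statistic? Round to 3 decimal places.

t = 1.207

SE(b_1) = √(MSE/Sₓₓ) = √(5.585/166030) = 0.00579987.
t = (0.0139 − 0.0069) / 0.00579987 = 1.207.
df = n − 2 = 25.
One-sided p ≈ 0.1194, which is ≥ 0.05, so fail to reject H₀.
The data do not give significant evidence that the true slope on fertilizer application rate exceeds 0.0069 tonnes/ha per unit.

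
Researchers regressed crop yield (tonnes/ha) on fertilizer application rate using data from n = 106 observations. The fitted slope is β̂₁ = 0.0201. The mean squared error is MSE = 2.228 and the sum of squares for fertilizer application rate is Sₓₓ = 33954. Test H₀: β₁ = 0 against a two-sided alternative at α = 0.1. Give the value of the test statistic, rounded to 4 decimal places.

SE(β̂₁) = √(MSE/Sₓₓ) = √(2.228/33954) = 0.00810051.
t = 0.0201 / 0.00810051 = 2.4813.
df = n − 2 = 104.
Two-sided p ≈ 0.0147, which is < 0.1, so reject H₀.
There is evidence that fertilizer application rate is associated with crop yield.

t = 2.4813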